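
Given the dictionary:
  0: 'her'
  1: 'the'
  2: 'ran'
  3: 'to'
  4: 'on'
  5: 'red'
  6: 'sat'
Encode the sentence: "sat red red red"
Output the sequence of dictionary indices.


Look up each word in the dictionary:
  'sat' -> 6
  'red' -> 5
  'red' -> 5
  'red' -> 5

Encoded: [6, 5, 5, 5]


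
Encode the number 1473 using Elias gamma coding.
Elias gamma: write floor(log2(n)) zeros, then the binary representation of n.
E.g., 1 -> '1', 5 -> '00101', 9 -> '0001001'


num_bits = floor(log2(1473)) + 1 = 11
leading_zeros = num_bits - 1 = 10
binary(1473) = 10111000001

Elias gamma(1473) = '0000000000' + '10111000001' = 000000000010111000001 (21 bits)


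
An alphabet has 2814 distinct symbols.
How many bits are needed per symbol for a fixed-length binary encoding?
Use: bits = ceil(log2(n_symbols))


log2(2814) = 11.4584
Bracket: 2^11 = 2048 < 2814 <= 2^12 = 4096
So ceil(log2(2814)) = 12

bits = ceil(log2(2814)) = ceil(11.4584) = 12 bits


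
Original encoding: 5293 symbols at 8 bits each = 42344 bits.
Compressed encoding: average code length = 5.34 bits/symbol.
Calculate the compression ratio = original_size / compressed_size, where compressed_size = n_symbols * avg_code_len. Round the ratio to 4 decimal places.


original_size = n_symbols * orig_bits = 5293 * 8 = 42344 bits
compressed_size = n_symbols * avg_code_len = 5293 * 5.34 = 28264.62 bits
ratio = original_size / compressed_size = 42344 / 28264.62 = 1.4981

Compression ratio = 1.4981


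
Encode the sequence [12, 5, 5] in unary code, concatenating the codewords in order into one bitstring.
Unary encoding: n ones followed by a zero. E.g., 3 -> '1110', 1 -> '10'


Encode each number as n ones followed by a terminating 0:
  12 -> 1111111111110 (13 bits)
  5 -> 111110 (6 bits)
  5 -> 111110 (6 bits)
Total length = 13 + 6 + 6 = 25 bits.

Unary([12, 5, 5]) = 1111111111110111110111110 (25 bits)


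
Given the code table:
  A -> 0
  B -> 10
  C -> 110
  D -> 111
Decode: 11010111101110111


Decoding:
110 -> C
10 -> B
111 -> D
10 -> B
111 -> D
0 -> A
111 -> D


Result: CBDBDAD


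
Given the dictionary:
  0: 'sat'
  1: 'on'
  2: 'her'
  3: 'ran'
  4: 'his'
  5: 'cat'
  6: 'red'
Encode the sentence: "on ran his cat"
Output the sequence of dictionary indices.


Look up each word in the dictionary:
  'on' -> 1
  'ran' -> 3
  'his' -> 4
  'cat' -> 5

Encoded: [1, 3, 4, 5]


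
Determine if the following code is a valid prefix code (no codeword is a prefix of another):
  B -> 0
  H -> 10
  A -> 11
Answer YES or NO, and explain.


Checking each pair (does one codeword prefix another?):
  B='0' vs H='10': no prefix
  B='0' vs A='11': no prefix
  H='10' vs B='0': no prefix
  H='10' vs A='11': no prefix
  A='11' vs B='0': no prefix
  A='11' vs H='10': no prefix
No violation found over all pairs.

YES -- this is a valid prefix code. No codeword is a prefix of any other codeword.


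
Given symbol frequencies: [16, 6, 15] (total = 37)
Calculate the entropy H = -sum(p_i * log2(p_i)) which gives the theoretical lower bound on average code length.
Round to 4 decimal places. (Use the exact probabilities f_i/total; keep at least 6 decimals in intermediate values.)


Per-symbol terms -p_i * log2(p_i) with p_i = f_i/37:
  p = 16/37 = 0.432432: log2(p) = -1.209453, -p*log2(p) = 0.523007
  p = 6/37 = 0.162162: log2(p) = -2.624491, -p*log2(p) = 0.425593
  p = 15/37 = 0.405405: log2(p) = -1.302563, -p*log2(p) = 0.528066
H = 0.523007 + 0.425593 + 0.528066 = 1.476666

H = 1.4767 bits/symbol


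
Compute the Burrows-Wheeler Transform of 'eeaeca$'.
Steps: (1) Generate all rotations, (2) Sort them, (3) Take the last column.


Rotations (sorted):
  0: $eeaeca -> last char: a
  1: a$eeaec -> last char: c
  2: aeca$ee -> last char: e
  3: ca$eeae -> last char: e
  4: eaeca$e -> last char: e
  5: eca$eea -> last char: a
  6: eeaeca$ -> last char: $


BWT = aceeea$


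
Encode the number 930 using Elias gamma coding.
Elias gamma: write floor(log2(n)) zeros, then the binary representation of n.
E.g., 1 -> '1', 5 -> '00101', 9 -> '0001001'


num_bits = floor(log2(930)) + 1 = 10
leading_zeros = num_bits - 1 = 9
binary(930) = 1110100010

Elias gamma(930) = '000000000' + '1110100010' = 0000000001110100010 (19 bits)


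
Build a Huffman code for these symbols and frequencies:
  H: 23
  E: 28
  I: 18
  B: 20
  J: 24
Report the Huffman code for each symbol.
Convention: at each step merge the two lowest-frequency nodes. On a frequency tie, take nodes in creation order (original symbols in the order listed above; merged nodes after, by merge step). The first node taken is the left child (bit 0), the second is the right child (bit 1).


Huffman tree construction:
Step 1: Merge I(18) + B(20) = 38
Step 2: Merge H(23) + J(24) = 47
Step 3: Merge E(28) + (I+B)(38) = 66
Step 4: Merge (H+J)(47) + (E+(I+B))(66) = 113
Read each symbol's code off the tree from the root (left child = 0, right child = 1).

Codes:
  H: 00 (length 2)
  E: 10 (length 2)
  I: 110 (length 3)
  B: 111 (length 3)
  J: 01 (length 2)
Average code length: 264/113 = 2.3363 bits/symbol


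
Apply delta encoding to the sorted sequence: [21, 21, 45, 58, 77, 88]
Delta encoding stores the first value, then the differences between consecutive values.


First value: 21
Deltas:
  21 - 21 = 0
  45 - 21 = 24
  58 - 45 = 13
  77 - 58 = 19
  88 - 77 = 11


Delta encoded: [21, 0, 24, 13, 19, 11]


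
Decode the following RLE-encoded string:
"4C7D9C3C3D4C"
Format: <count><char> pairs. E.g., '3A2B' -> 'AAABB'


Expanding each <count><char> pair:
  4C -> 'CCCC'
  7D -> 'DDDDDDD'
  9C -> 'CCCCCCCCC'
  3C -> 'CCC'
  3D -> 'DDD'
  4C -> 'CCCC'

Decoded = CCCCDDDDDDDCCCCCCCCCCCCDDDCCCC


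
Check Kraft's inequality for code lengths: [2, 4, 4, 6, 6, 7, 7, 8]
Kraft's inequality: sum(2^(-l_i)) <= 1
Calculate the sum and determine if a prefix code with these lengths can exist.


Sum = 2^(-2) + 2^(-4) + 2^(-4) + 2^(-6) + 2^(-6) + 2^(-7) + 2^(-7) + 2^(-8)
    = 0.25 + 0.0625 + 0.0625 + 0.015625 + 0.015625 + 0.0078125 + 0.0078125 + 0.00390625
    = 109/256 = 0.42578125
Since 0.42578125 <= 1, Kraft's inequality IS satisfied.
A prefix code with these lengths CAN exist.

Kraft sum = 0.42578125. Satisfied.


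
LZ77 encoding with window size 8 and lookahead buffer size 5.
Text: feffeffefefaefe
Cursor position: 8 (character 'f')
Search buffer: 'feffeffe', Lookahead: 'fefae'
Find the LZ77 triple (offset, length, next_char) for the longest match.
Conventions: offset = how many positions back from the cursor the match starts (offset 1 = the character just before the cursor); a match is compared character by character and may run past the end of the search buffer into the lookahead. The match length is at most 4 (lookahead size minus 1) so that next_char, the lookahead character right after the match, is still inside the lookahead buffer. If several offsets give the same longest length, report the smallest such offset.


Try each offset into the search buffer:
  offset=1 (pos 7, char 'e'): match length 0
  offset=2 (pos 6, char 'f'): match length 3
  offset=3 (pos 5, char 'f'): match length 1
  offset=4 (pos 4, char 'e'): match length 0
  offset=5 (pos 3, char 'f'): match length 3
  offset=6 (pos 2, char 'f'): match length 1
  offset=7 (pos 1, char 'e'): match length 0
  offset=8 (pos 0, char 'f'): match length 3
Longest match has length 3, found at offsets 2, 5, 8; take the smallest, offset 2.
next_char = character at position 8 + 3 = 11 -> 'a'

Best match: offset=2, length=3 (matching 'fef' starting at position 6)
LZ77 triple: (2, 3, 'a')


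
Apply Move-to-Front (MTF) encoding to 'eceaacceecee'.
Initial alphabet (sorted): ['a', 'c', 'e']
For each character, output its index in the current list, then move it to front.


MTF encoding:
'e': index 2 in ['a', 'c', 'e'] -> ['e', 'a', 'c']
'c': index 2 in ['e', 'a', 'c'] -> ['c', 'e', 'a']
'e': index 1 in ['c', 'e', 'a'] -> ['e', 'c', 'a']
'a': index 2 in ['e', 'c', 'a'] -> ['a', 'e', 'c']
'a': index 0 in ['a', 'e', 'c'] -> ['a', 'e', 'c']
'c': index 2 in ['a', 'e', 'c'] -> ['c', 'a', 'e']
'c': index 0 in ['c', 'a', 'e'] -> ['c', 'a', 'e']
'e': index 2 in ['c', 'a', 'e'] -> ['e', 'c', 'a']
'e': index 0 in ['e', 'c', 'a'] -> ['e', 'c', 'a']
'c': index 1 in ['e', 'c', 'a'] -> ['c', 'e', 'a']
'e': index 1 in ['c', 'e', 'a'] -> ['e', 'c', 'a']
'e': index 0 in ['e', 'c', 'a'] -> ['e', 'c', 'a']


Output: [2, 2, 1, 2, 0, 2, 0, 2, 0, 1, 1, 0]


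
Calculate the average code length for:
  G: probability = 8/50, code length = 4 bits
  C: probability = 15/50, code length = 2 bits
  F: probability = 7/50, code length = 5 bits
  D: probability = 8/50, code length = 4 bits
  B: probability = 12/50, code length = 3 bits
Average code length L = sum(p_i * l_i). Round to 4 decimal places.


Weighted contributions p_i * l_i:
  G: (8/50) * 4 = 32/50
  C: (15/50) * 2 = 30/50
  F: (7/50) * 5 = 35/50
  D: (8/50) * 4 = 32/50
  B: (12/50) * 3 = 36/50
Sum = (32 + 30 + 35 + 32 + 36)/50 = 165/50

L = 165/50 = 3.3000 bits/symbol


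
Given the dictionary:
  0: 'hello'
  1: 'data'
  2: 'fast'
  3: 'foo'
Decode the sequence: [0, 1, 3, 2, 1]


Look up each index in the dictionary:
  0 -> 'hello'
  1 -> 'data'
  3 -> 'foo'
  2 -> 'fast'
  1 -> 'data'

Decoded: "hello data foo fast data"


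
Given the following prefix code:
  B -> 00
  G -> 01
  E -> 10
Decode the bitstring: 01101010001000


Decoding step by step:
Bits 01 -> G
Bits 10 -> E
Bits 10 -> E
Bits 10 -> E
Bits 00 -> B
Bits 10 -> E
Bits 00 -> B


Decoded message: GEEEBEB


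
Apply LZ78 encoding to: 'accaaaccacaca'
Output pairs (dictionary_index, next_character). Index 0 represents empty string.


LZ78 encoding steps:
Dictionary: {0: ''}
Step 1: w='' (idx 0), next='a' -> output (0, 'a'), add 'a' as idx 1
Step 2: w='' (idx 0), next='c' -> output (0, 'c'), add 'c' as idx 2
Step 3: w='c' (idx 2), next='a' -> output (2, 'a'), add 'ca' as idx 3
Step 4: w='a' (idx 1), next='a' -> output (1, 'a'), add 'aa' as idx 4
Step 5: w='c' (idx 2), next='c' -> output (2, 'c'), add 'cc' as idx 5
Step 6: w='a' (idx 1), next='c' -> output (1, 'c'), add 'ac' as idx 6
Step 7: w='ac' (idx 6), next='a' -> output (6, 'a'), add 'aca' as idx 7


Encoded: [(0, 'a'), (0, 'c'), (2, 'a'), (1, 'a'), (2, 'c'), (1, 'c'), (6, 'a')]


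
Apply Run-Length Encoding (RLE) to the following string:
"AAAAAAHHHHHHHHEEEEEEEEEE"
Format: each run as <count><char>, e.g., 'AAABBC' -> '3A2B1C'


Scanning runs left to right:
  i=0: run of 'A' x 6 -> '6A'
  i=6: run of 'H' x 8 -> '8H'
  i=14: run of 'E' x 10 -> '10E'

RLE = 6A8H10E


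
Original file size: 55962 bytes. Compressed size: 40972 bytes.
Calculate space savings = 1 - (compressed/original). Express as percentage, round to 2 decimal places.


ratio = compressed/original = 40972/55962 = 0.73214
savings = 1 - ratio = 1 - 0.73214 = 0.26786
as a percentage: 0.26786 * 100 = 26.79%

Space savings = 1 - 40972/55962 = 26.79%


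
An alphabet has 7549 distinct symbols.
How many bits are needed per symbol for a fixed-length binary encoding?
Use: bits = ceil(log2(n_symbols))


log2(7549) = 12.8821
Bracket: 2^12 = 4096 < 7549 <= 2^13 = 8192
So ceil(log2(7549)) = 13

bits = ceil(log2(7549)) = ceil(12.8821) = 13 bits


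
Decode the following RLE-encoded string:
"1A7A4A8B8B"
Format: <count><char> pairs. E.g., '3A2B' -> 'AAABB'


Expanding each <count><char> pair:
  1A -> 'A'
  7A -> 'AAAAAAA'
  4A -> 'AAAA'
  8B -> 'BBBBBBBB'
  8B -> 'BBBBBBBB'

Decoded = AAAAAAAAAAAABBBBBBBBBBBBBBBB


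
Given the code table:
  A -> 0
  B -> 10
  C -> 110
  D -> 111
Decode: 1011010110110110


Decoding:
10 -> B
110 -> C
10 -> B
110 -> C
110 -> C
110 -> C


Result: BCBCCC


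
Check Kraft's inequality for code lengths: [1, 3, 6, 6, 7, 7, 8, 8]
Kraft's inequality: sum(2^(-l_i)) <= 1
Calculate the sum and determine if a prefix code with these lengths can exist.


Sum = 2^(-1) + 2^(-3) + 2^(-6) + 2^(-6) + 2^(-7) + 2^(-7) + 2^(-8) + 2^(-8)
    = 0.5 + 0.125 + 0.015625 + 0.015625 + 0.0078125 + 0.0078125 + 0.00390625 + 0.00390625
    = 174/256 = 0.6796875
Since 0.6796875 <= 1, Kraft's inequality IS satisfied.
A prefix code with these lengths CAN exist.

Kraft sum = 0.6796875. Satisfied.


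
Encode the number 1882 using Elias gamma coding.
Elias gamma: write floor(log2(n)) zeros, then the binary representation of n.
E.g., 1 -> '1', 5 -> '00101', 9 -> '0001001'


num_bits = floor(log2(1882)) + 1 = 11
leading_zeros = num_bits - 1 = 10
binary(1882) = 11101011010

Elias gamma(1882) = '0000000000' + '11101011010' = 000000000011101011010 (21 bits)


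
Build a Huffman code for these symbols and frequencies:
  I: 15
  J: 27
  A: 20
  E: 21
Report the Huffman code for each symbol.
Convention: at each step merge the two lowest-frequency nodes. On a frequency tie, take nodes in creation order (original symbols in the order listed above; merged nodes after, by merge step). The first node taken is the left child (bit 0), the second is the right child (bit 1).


Huffman tree construction:
Step 1: Merge I(15) + A(20) = 35
Step 2: Merge E(21) + J(27) = 48
Step 3: Merge (I+A)(35) + (E+J)(48) = 83
Read each symbol's code off the tree from the root (left child = 0, right child = 1).

Codes:
  I: 00 (length 2)
  J: 11 (length 2)
  A: 01 (length 2)
  E: 10 (length 2)
Average code length: 166/83 = 2.0000 bits/symbol


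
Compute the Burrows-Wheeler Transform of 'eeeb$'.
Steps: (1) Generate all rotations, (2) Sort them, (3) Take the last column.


Rotations (sorted):
  0: $eeeb -> last char: b
  1: b$eee -> last char: e
  2: eb$ee -> last char: e
  3: eeb$e -> last char: e
  4: eeeb$ -> last char: $


BWT = beee$


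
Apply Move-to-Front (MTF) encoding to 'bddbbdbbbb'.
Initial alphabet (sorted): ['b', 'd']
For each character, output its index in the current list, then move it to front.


MTF encoding:
'b': index 0 in ['b', 'd'] -> ['b', 'd']
'd': index 1 in ['b', 'd'] -> ['d', 'b']
'd': index 0 in ['d', 'b'] -> ['d', 'b']
'b': index 1 in ['d', 'b'] -> ['b', 'd']
'b': index 0 in ['b', 'd'] -> ['b', 'd']
'd': index 1 in ['b', 'd'] -> ['d', 'b']
'b': index 1 in ['d', 'b'] -> ['b', 'd']
'b': index 0 in ['b', 'd'] -> ['b', 'd']
'b': index 0 in ['b', 'd'] -> ['b', 'd']
'b': index 0 in ['b', 'd'] -> ['b', 'd']


Output: [0, 1, 0, 1, 0, 1, 1, 0, 0, 0]


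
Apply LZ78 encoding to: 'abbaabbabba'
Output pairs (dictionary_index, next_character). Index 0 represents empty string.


LZ78 encoding steps:
Dictionary: {0: ''}
Step 1: w='' (idx 0), next='a' -> output (0, 'a'), add 'a' as idx 1
Step 2: w='' (idx 0), next='b' -> output (0, 'b'), add 'b' as idx 2
Step 3: w='b' (idx 2), next='a' -> output (2, 'a'), add 'ba' as idx 3
Step 4: w='a' (idx 1), next='b' -> output (1, 'b'), add 'ab' as idx 4
Step 5: w='ba' (idx 3), next='b' -> output (3, 'b'), add 'bab' as idx 5
Step 6: w='ba' (idx 3), end of input -> output (3, '')


Encoded: [(0, 'a'), (0, 'b'), (2, 'a'), (1, 'b'), (3, 'b'), (3, '')]


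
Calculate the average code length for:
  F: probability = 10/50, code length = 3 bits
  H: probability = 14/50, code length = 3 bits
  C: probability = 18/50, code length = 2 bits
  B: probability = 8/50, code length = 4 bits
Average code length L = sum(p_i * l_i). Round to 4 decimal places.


Weighted contributions p_i * l_i:
  F: (10/50) * 3 = 30/50
  H: (14/50) * 3 = 42/50
  C: (18/50) * 2 = 36/50
  B: (8/50) * 4 = 32/50
Sum = (30 + 42 + 36 + 32)/50 = 140/50

L = 140/50 = 2.8000 bits/symbol


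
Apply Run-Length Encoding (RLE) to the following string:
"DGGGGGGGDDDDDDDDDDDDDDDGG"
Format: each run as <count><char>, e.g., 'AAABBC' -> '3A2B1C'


Scanning runs left to right:
  i=0: run of 'D' x 1 -> '1D'
  i=1: run of 'G' x 7 -> '7G'
  i=8: run of 'D' x 15 -> '15D'
  i=23: run of 'G' x 2 -> '2G'

RLE = 1D7G15D2G


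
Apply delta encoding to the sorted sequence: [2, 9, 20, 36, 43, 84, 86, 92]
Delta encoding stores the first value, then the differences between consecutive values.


First value: 2
Deltas:
  9 - 2 = 7
  20 - 9 = 11
  36 - 20 = 16
  43 - 36 = 7
  84 - 43 = 41
  86 - 84 = 2
  92 - 86 = 6


Delta encoded: [2, 7, 11, 16, 7, 41, 2, 6]


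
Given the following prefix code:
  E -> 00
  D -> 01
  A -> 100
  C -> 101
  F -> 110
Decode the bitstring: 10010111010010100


Decoding step by step:
Bits 100 -> A
Bits 101 -> C
Bits 110 -> F
Bits 100 -> A
Bits 101 -> C
Bits 00 -> E


Decoded message: ACFACE


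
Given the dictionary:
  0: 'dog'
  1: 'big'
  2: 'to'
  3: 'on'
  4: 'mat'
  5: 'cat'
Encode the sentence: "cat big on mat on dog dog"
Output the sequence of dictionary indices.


Look up each word in the dictionary:
  'cat' -> 5
  'big' -> 1
  'on' -> 3
  'mat' -> 4
  'on' -> 3
  'dog' -> 0
  'dog' -> 0

Encoded: [5, 1, 3, 4, 3, 0, 0]


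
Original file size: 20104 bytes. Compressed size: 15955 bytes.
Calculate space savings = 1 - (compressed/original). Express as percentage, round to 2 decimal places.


ratio = compressed/original = 15955/20104 = 0.793623
savings = 1 - ratio = 1 - 0.793623 = 0.206377
as a percentage: 0.206377 * 100 = 20.64%

Space savings = 1 - 15955/20104 = 20.64%


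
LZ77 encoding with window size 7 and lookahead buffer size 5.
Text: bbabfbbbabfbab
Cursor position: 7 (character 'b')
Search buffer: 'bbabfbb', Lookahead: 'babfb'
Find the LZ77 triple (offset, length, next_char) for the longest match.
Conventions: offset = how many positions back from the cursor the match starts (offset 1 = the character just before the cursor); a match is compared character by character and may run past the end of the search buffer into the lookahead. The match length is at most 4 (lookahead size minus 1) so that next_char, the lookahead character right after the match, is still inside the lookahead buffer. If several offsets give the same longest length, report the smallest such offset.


Try each offset into the search buffer:
  offset=1 (pos 6, char 'b'): match length 1
  offset=2 (pos 5, char 'b'): match length 1
  offset=3 (pos 4, char 'f'): match length 0
  offset=4 (pos 3, char 'b'): match length 1
  offset=5 (pos 2, char 'a'): match length 0
  offset=6 (pos 1, char 'b'): match length 4
  offset=7 (pos 0, char 'b'): match length 1
Longest match has length 4 at offset 6.
next_char = character at position 7 + 4 = 11 -> 'b'

Best match: offset=6, length=4 (matching 'babf' starting at position 1)
LZ77 triple: (6, 4, 'b')


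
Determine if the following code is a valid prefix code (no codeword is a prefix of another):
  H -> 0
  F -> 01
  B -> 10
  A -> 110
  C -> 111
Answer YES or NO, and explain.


Checking each pair (does one codeword prefix another?):
  H='0' vs F='01': prefix -- VIOLATION

NO -- this is NOT a valid prefix code. H (0) is a prefix of F (01).


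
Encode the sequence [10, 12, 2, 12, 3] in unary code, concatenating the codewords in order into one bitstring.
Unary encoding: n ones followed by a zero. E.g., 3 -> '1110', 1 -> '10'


Encode each number as n ones followed by a terminating 0:
  10 -> 11111111110 (11 bits)
  12 -> 1111111111110 (13 bits)
  2 -> 110 (3 bits)
  12 -> 1111111111110 (13 bits)
  3 -> 1110 (4 bits)
Total length = 11 + 13 + 3 + 13 + 4 = 44 bits.

Unary([10, 12, 2, 12, 3]) = 11111111110111111111111011011111111111101110 (44 bits)


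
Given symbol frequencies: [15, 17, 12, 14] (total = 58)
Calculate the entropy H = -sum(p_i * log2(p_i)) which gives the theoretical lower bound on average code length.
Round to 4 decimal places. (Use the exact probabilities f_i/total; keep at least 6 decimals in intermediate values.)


Per-symbol terms -p_i * log2(p_i) with p_i = f_i/58:
  p = 15/58 = 0.258621: log2(p) = -1.951090, -p*log2(p) = 0.504592
  p = 17/58 = 0.293103: log2(p) = -1.770518, -p*log2(p) = 0.518945
  p = 12/58 = 0.206897: log2(p) = -2.273018, -p*log2(p) = 0.470280
  p = 14/58 = 0.241379: log2(p) = -2.050626, -p*log2(p) = 0.494979
H = 0.504592 + 0.518945 + 0.470280 + 0.494979 = 1.988796

H = 1.9888 bits/symbol


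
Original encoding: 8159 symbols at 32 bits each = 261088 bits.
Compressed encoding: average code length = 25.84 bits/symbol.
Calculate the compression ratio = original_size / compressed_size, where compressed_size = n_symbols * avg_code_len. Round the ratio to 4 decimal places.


original_size = n_symbols * orig_bits = 8159 * 32 = 261088 bits
compressed_size = n_symbols * avg_code_len = 8159 * 25.84 = 210828.56 bits
ratio = original_size / compressed_size = 261088 / 210828.56 = 1.2384

Compression ratio = 1.2384


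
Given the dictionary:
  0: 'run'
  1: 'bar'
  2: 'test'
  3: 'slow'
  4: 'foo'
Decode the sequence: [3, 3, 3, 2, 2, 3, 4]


Look up each index in the dictionary:
  3 -> 'slow'
  3 -> 'slow'
  3 -> 'slow'
  2 -> 'test'
  2 -> 'test'
  3 -> 'slow'
  4 -> 'foo'

Decoded: "slow slow slow test test slow foo"


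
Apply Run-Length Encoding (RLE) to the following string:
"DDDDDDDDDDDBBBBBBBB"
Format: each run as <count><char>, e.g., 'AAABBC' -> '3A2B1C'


Scanning runs left to right:
  i=0: run of 'D' x 11 -> '11D'
  i=11: run of 'B' x 8 -> '8B'

RLE = 11D8B


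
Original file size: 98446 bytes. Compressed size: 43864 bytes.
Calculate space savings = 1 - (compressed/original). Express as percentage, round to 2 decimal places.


ratio = compressed/original = 43864/98446 = 0.445564
savings = 1 - ratio = 1 - 0.445564 = 0.554436
as a percentage: 0.554436 * 100 = 55.44%

Space savings = 1 - 43864/98446 = 55.44%


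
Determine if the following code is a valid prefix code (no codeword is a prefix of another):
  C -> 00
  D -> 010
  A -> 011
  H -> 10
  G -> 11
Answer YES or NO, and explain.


Checking each pair (does one codeword prefix another?):
  C='00' vs D='010': no prefix
  C='00' vs A='011': no prefix
  C='00' vs H='10': no prefix
  C='00' vs G='11': no prefix
  D='010' vs C='00': no prefix
  D='010' vs A='011': no prefix
  D='010' vs H='10': no prefix
  D='010' vs G='11': no prefix
  A='011' vs C='00': no prefix
  A='011' vs D='010': no prefix
  A='011' vs H='10': no prefix
  A='011' vs G='11': no prefix
  H='10' vs C='00': no prefix
  H='10' vs D='010': no prefix
  H='10' vs A='011': no prefix
  H='10' vs G='11': no prefix
  G='11' vs C='00': no prefix
  G='11' vs D='010': no prefix
  G='11' vs A='011': no prefix
  G='11' vs H='10': no prefix
No violation found over all pairs.

YES -- this is a valid prefix code. No codeword is a prefix of any other codeword.


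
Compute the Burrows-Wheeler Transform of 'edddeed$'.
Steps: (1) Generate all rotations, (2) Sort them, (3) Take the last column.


Rotations (sorted):
  0: $edddeed -> last char: d
  1: d$edddee -> last char: e
  2: dddeed$e -> last char: e
  3: ddeed$ed -> last char: d
  4: deed$edd -> last char: d
  5: ed$eddde -> last char: e
  6: edddeed$ -> last char: $
  7: eed$eddd -> last char: d


BWT = deedde$d


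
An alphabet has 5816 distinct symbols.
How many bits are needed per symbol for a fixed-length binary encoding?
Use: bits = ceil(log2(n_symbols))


log2(5816) = 12.5058
Bracket: 2^12 = 4096 < 5816 <= 2^13 = 8192
So ceil(log2(5816)) = 13

bits = ceil(log2(5816)) = ceil(12.5058) = 13 bits


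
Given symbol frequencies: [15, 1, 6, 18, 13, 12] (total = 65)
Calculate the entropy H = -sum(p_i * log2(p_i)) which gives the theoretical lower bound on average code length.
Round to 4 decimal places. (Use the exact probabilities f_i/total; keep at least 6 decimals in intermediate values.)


Per-symbol terms -p_i * log2(p_i) with p_i = f_i/65:
  p = 15/65 = 0.230769: log2(p) = -2.115477, -p*log2(p) = 0.488187
  p = 1/65 = 0.015385: log2(p) = -6.022368, -p*log2(p) = 0.092652
  p = 6/65 = 0.092308: log2(p) = -3.437405, -p*log2(p) = 0.317299
  p = 18/65 = 0.276923: log2(p) = -1.852443, -p*log2(p) = 0.512984
  p = 13/65 = 0.200000: log2(p) = -2.321928, -p*log2(p) = 0.464386
  p = 12/65 = 0.184615: log2(p) = -2.437405, -p*log2(p) = 0.449983
H = 0.488187 + 0.092652 + 0.317299 + 0.512984 + 0.464386 + 0.449983 = 2.325491

H = 2.3255 bits/symbol


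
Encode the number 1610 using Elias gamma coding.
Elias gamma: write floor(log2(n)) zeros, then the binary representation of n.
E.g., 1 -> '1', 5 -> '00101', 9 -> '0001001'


num_bits = floor(log2(1610)) + 1 = 11
leading_zeros = num_bits - 1 = 10
binary(1610) = 11001001010

Elias gamma(1610) = '0000000000' + '11001001010' = 000000000011001001010 (21 bits)


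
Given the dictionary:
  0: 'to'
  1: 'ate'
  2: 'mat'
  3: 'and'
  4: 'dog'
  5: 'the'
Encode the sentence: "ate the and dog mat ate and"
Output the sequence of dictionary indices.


Look up each word in the dictionary:
  'ate' -> 1
  'the' -> 5
  'and' -> 3
  'dog' -> 4
  'mat' -> 2
  'ate' -> 1
  'and' -> 3

Encoded: [1, 5, 3, 4, 2, 1, 3]


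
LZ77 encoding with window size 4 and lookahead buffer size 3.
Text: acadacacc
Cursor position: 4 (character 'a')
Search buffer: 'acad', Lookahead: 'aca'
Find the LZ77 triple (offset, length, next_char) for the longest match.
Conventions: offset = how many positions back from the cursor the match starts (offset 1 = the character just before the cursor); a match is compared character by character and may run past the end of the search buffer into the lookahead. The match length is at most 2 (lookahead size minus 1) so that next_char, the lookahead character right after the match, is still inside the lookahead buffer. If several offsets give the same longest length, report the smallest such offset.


Try each offset into the search buffer:
  offset=1 (pos 3, char 'd'): match length 0
  offset=2 (pos 2, char 'a'): match length 1
  offset=3 (pos 1, char 'c'): match length 0
  offset=4 (pos 0, char 'a'): match length 2
Longest match has length 2 at offset 4.
next_char = character at position 4 + 2 = 6 -> 'a'

Best match: offset=4, length=2 (matching 'ac' starting at position 0)
LZ77 triple: (4, 2, 'a')


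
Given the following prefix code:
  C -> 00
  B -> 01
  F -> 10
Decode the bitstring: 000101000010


Decoding step by step:
Bits 00 -> C
Bits 01 -> B
Bits 01 -> B
Bits 00 -> C
Bits 00 -> C
Bits 10 -> F


Decoded message: CBBCCF


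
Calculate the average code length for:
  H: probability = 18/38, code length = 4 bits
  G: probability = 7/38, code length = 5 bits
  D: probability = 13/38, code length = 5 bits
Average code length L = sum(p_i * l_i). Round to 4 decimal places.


Weighted contributions p_i * l_i:
  H: (18/38) * 4 = 72/38
  G: (7/38) * 5 = 35/38
  D: (13/38) * 5 = 65/38
Sum = (72 + 35 + 65)/38 = 172/38

L = 172/38 = 4.5263 bits/symbol


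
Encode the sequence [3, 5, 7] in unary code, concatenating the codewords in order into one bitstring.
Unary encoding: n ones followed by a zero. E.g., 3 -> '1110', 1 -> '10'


Encode each number as n ones followed by a terminating 0:
  3 -> 1110 (4 bits)
  5 -> 111110 (6 bits)
  7 -> 11111110 (8 bits)
Total length = 4 + 6 + 8 = 18 bits.

Unary([3, 5, 7]) = 111011111011111110 (18 bits)


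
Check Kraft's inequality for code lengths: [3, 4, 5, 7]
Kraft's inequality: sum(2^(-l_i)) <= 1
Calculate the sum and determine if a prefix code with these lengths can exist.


Sum = 2^(-3) + 2^(-4) + 2^(-5) + 2^(-7)
    = 0.125 + 0.0625 + 0.03125 + 0.0078125
    = 29/128 = 0.2265625
Since 0.2265625 <= 1, Kraft's inequality IS satisfied.
A prefix code with these lengths CAN exist.

Kraft sum = 0.2265625. Satisfied.


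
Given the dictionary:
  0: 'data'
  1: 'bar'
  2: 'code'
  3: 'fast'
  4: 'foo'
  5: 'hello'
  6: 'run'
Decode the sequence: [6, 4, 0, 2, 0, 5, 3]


Look up each index in the dictionary:
  6 -> 'run'
  4 -> 'foo'
  0 -> 'data'
  2 -> 'code'
  0 -> 'data'
  5 -> 'hello'
  3 -> 'fast'

Decoded: "run foo data code data hello fast"


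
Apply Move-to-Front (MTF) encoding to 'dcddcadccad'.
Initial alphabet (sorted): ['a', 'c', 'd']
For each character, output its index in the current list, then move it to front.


MTF encoding:
'd': index 2 in ['a', 'c', 'd'] -> ['d', 'a', 'c']
'c': index 2 in ['d', 'a', 'c'] -> ['c', 'd', 'a']
'd': index 1 in ['c', 'd', 'a'] -> ['d', 'c', 'a']
'd': index 0 in ['d', 'c', 'a'] -> ['d', 'c', 'a']
'c': index 1 in ['d', 'c', 'a'] -> ['c', 'd', 'a']
'a': index 2 in ['c', 'd', 'a'] -> ['a', 'c', 'd']
'd': index 2 in ['a', 'c', 'd'] -> ['d', 'a', 'c']
'c': index 2 in ['d', 'a', 'c'] -> ['c', 'd', 'a']
'c': index 0 in ['c', 'd', 'a'] -> ['c', 'd', 'a']
'a': index 2 in ['c', 'd', 'a'] -> ['a', 'c', 'd']
'd': index 2 in ['a', 'c', 'd'] -> ['d', 'a', 'c']


Output: [2, 2, 1, 0, 1, 2, 2, 2, 0, 2, 2]


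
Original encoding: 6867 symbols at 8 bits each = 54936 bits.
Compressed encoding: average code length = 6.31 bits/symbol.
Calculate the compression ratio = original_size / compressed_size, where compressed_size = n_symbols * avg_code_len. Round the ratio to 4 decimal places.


original_size = n_symbols * orig_bits = 6867 * 8 = 54936 bits
compressed_size = n_symbols * avg_code_len = 6867 * 6.31 = 43330.77 bits
ratio = original_size / compressed_size = 54936 / 43330.77 = 1.2678

Compression ratio = 1.2678


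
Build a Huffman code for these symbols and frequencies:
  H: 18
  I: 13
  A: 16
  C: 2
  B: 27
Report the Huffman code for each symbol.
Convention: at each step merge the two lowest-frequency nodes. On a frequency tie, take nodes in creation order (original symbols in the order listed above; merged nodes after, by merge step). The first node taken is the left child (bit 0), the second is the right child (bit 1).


Huffman tree construction:
Step 1: Merge C(2) + I(13) = 15
Step 2: Merge (C+I)(15) + A(16) = 31
Step 3: Merge H(18) + B(27) = 45
Step 4: Merge ((C+I)+A)(31) + (H+B)(45) = 76
Read each symbol's code off the tree from the root (left child = 0, right child = 1).

Codes:
  H: 10 (length 2)
  I: 001 (length 3)
  A: 01 (length 2)
  C: 000 (length 3)
  B: 11 (length 2)
Average code length: 167/76 = 2.1974 bits/symbol


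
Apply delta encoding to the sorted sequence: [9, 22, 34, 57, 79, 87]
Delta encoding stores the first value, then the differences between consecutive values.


First value: 9
Deltas:
  22 - 9 = 13
  34 - 22 = 12
  57 - 34 = 23
  79 - 57 = 22
  87 - 79 = 8


Delta encoded: [9, 13, 12, 23, 22, 8]


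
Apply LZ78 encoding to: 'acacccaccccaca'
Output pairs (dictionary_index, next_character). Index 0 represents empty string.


LZ78 encoding steps:
Dictionary: {0: ''}
Step 1: w='' (idx 0), next='a' -> output (0, 'a'), add 'a' as idx 1
Step 2: w='' (idx 0), next='c' -> output (0, 'c'), add 'c' as idx 2
Step 3: w='a' (idx 1), next='c' -> output (1, 'c'), add 'ac' as idx 3
Step 4: w='c' (idx 2), next='c' -> output (2, 'c'), add 'cc' as idx 4
Step 5: w='ac' (idx 3), next='c' -> output (3, 'c'), add 'acc' as idx 5
Step 6: w='cc' (idx 4), next='a' -> output (4, 'a'), add 'cca' as idx 6
Step 7: w='c' (idx 2), next='a' -> output (2, 'a'), add 'ca' as idx 7


Encoded: [(0, 'a'), (0, 'c'), (1, 'c'), (2, 'c'), (3, 'c'), (4, 'a'), (2, 'a')]


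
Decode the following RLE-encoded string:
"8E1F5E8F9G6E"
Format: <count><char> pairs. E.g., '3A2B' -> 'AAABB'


Expanding each <count><char> pair:
  8E -> 'EEEEEEEE'
  1F -> 'F'
  5E -> 'EEEEE'
  8F -> 'FFFFFFFF'
  9G -> 'GGGGGGGGG'
  6E -> 'EEEEEE'

Decoded = EEEEEEEEFEEEEEFFFFFFFFGGGGGGGGGEEEEEE


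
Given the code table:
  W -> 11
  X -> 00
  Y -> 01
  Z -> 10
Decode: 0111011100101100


Decoding:
01 -> Y
11 -> W
01 -> Y
11 -> W
00 -> X
10 -> Z
11 -> W
00 -> X


Result: YWYWXZWX


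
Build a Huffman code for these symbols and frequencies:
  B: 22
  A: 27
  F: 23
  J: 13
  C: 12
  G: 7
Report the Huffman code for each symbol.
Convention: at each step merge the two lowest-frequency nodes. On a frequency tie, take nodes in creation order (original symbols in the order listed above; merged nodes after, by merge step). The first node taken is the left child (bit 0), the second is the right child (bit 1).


Huffman tree construction:
Step 1: Merge G(7) + C(12) = 19
Step 2: Merge J(13) + (G+C)(19) = 32
Step 3: Merge B(22) + F(23) = 45
Step 4: Merge A(27) + (J+(G+C))(32) = 59
Step 5: Merge (B+F)(45) + (A+(J+(G+C)))(59) = 104
Read each symbol's code off the tree from the root (left child = 0, right child = 1).

Codes:
  B: 00 (length 2)
  A: 10 (length 2)
  F: 01 (length 2)
  J: 110 (length 3)
  C: 1111 (length 4)
  G: 1110 (length 4)
Average code length: 259/104 = 2.4904 bits/symbol


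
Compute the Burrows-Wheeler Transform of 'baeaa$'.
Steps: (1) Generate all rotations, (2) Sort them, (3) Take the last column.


Rotations (sorted):
  0: $baeaa -> last char: a
  1: a$baea -> last char: a
  2: aa$bae -> last char: e
  3: aeaa$b -> last char: b
  4: baeaa$ -> last char: $
  5: eaa$ba -> last char: a


BWT = aaeb$a


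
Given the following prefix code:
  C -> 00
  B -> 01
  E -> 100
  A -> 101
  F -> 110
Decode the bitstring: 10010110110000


Decoding step by step:
Bits 100 -> E
Bits 101 -> A
Bits 101 -> A
Bits 100 -> E
Bits 00 -> C


Decoded message: EAAEC


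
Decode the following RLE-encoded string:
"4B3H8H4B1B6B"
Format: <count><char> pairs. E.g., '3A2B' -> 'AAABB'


Expanding each <count><char> pair:
  4B -> 'BBBB'
  3H -> 'HHH'
  8H -> 'HHHHHHHH'
  4B -> 'BBBB'
  1B -> 'B'
  6B -> 'BBBBBB'

Decoded = BBBBHHHHHHHHHHHBBBBBBBBBBB


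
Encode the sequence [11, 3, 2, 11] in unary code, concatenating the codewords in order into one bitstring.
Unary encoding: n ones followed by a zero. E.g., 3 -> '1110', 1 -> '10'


Encode each number as n ones followed by a terminating 0:
  11 -> 111111111110 (12 bits)
  3 -> 1110 (4 bits)
  2 -> 110 (3 bits)
  11 -> 111111111110 (12 bits)
Total length = 12 + 4 + 3 + 12 = 31 bits.

Unary([11, 3, 2, 11]) = 1111111111101110110111111111110 (31 bits)


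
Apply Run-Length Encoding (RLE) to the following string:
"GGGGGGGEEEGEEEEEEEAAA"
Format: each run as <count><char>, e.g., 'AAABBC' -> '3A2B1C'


Scanning runs left to right:
  i=0: run of 'G' x 7 -> '7G'
  i=7: run of 'E' x 3 -> '3E'
  i=10: run of 'G' x 1 -> '1G'
  i=11: run of 'E' x 7 -> '7E'
  i=18: run of 'A' x 3 -> '3A'

RLE = 7G3E1G7E3A


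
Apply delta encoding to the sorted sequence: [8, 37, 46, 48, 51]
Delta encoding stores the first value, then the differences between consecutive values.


First value: 8
Deltas:
  37 - 8 = 29
  46 - 37 = 9
  48 - 46 = 2
  51 - 48 = 3


Delta encoded: [8, 29, 9, 2, 3]


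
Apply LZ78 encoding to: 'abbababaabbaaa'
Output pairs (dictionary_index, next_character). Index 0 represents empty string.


LZ78 encoding steps:
Dictionary: {0: ''}
Step 1: w='' (idx 0), next='a' -> output (0, 'a'), add 'a' as idx 1
Step 2: w='' (idx 0), next='b' -> output (0, 'b'), add 'b' as idx 2
Step 3: w='b' (idx 2), next='a' -> output (2, 'a'), add 'ba' as idx 3
Step 4: w='ba' (idx 3), next='b' -> output (3, 'b'), add 'bab' as idx 4
Step 5: w='a' (idx 1), next='a' -> output (1, 'a'), add 'aa' as idx 5
Step 6: w='b' (idx 2), next='b' -> output (2, 'b'), add 'bb' as idx 6
Step 7: w='aa' (idx 5), next='a' -> output (5, 'a'), add 'aaa' as idx 7


Encoded: [(0, 'a'), (0, 'b'), (2, 'a'), (3, 'b'), (1, 'a'), (2, 'b'), (5, 'a')]


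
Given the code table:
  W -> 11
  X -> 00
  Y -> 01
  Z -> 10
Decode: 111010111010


Decoding:
11 -> W
10 -> Z
10 -> Z
11 -> W
10 -> Z
10 -> Z


Result: WZZWZZ


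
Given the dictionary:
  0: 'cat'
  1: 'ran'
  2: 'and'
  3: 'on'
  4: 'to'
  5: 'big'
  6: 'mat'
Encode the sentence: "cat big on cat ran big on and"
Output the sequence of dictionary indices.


Look up each word in the dictionary:
  'cat' -> 0
  'big' -> 5
  'on' -> 3
  'cat' -> 0
  'ran' -> 1
  'big' -> 5
  'on' -> 3
  'and' -> 2

Encoded: [0, 5, 3, 0, 1, 5, 3, 2]


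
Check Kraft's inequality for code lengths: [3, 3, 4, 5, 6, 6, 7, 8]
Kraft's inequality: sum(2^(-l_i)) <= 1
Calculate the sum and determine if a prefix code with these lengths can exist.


Sum = 2^(-3) + 2^(-3) + 2^(-4) + 2^(-5) + 2^(-6) + 2^(-6) + 2^(-7) + 2^(-8)
    = 0.125 + 0.125 + 0.0625 + 0.03125 + 0.015625 + 0.015625 + 0.0078125 + 0.00390625
    = 99/256 = 0.38671875
Since 0.38671875 <= 1, Kraft's inequality IS satisfied.
A prefix code with these lengths CAN exist.

Kraft sum = 0.38671875. Satisfied.


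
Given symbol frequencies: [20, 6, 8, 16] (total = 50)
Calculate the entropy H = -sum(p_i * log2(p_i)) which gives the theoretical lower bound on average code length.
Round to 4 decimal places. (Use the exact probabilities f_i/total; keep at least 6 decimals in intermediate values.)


Per-symbol terms -p_i * log2(p_i) with p_i = f_i/50:
  p = 20/50 = 0.400000: log2(p) = -1.321928, -p*log2(p) = 0.528771
  p = 6/50 = 0.120000: log2(p) = -3.058894, -p*log2(p) = 0.367067
  p = 8/50 = 0.160000: log2(p) = -2.643856, -p*log2(p) = 0.423017
  p = 16/50 = 0.320000: log2(p) = -1.643856, -p*log2(p) = 0.526034
H = 0.528771 + 0.367067 + 0.423017 + 0.526034 = 1.844889

H = 1.8449 bits/symbol


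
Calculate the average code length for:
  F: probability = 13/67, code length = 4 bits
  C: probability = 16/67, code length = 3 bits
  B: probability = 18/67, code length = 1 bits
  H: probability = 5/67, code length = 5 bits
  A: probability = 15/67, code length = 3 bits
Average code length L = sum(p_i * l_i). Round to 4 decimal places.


Weighted contributions p_i * l_i:
  F: (13/67) * 4 = 52/67
  C: (16/67) * 3 = 48/67
  B: (18/67) * 1 = 18/67
  H: (5/67) * 5 = 25/67
  A: (15/67) * 3 = 45/67
Sum = (52 + 48 + 18 + 25 + 45)/67 = 188/67

L = 188/67 = 2.8060 bits/symbol


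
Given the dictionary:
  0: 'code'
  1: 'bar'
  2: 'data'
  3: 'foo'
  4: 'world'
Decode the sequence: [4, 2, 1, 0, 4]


Look up each index in the dictionary:
  4 -> 'world'
  2 -> 'data'
  1 -> 'bar'
  0 -> 'code'
  4 -> 'world'

Decoded: "world data bar code world"


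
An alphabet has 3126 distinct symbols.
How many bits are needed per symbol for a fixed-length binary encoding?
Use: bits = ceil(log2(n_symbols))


log2(3126) = 11.6101
Bracket: 2^11 = 2048 < 3126 <= 2^12 = 4096
So ceil(log2(3126)) = 12

bits = ceil(log2(3126)) = ceil(11.6101) = 12 bits


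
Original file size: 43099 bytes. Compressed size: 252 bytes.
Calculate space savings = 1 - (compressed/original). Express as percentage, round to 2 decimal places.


ratio = compressed/original = 252/43099 = 0.005847
savings = 1 - ratio = 1 - 0.005847 = 0.994153
as a percentage: 0.994153 * 100 = 99.42%

Space savings = 1 - 252/43099 = 99.42%


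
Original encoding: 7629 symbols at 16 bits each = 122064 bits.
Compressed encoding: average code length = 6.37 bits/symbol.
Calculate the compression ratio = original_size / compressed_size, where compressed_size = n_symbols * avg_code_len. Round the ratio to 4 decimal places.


original_size = n_symbols * orig_bits = 7629 * 16 = 122064 bits
compressed_size = n_symbols * avg_code_len = 7629 * 6.37 = 48596.73 bits
ratio = original_size / compressed_size = 122064 / 48596.73 = 2.5118

Compression ratio = 2.5118


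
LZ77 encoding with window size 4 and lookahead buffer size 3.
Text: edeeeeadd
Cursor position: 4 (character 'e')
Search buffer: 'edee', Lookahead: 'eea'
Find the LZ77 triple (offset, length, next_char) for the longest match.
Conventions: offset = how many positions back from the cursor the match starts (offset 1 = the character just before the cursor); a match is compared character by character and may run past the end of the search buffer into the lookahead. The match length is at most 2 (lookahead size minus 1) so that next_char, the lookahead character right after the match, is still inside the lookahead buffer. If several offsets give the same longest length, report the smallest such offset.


Try each offset into the search buffer:
  offset=1 (pos 3, char 'e'): match length 2
  offset=2 (pos 2, char 'e'): match length 2
  offset=3 (pos 1, char 'd'): match length 0
  offset=4 (pos 0, char 'e'): match length 1
Longest match has length 2, found at offsets 1, 2; take the smallest, offset 1.
next_char = character at position 4 + 2 = 6 -> 'a'

Best match: offset=1, length=2 (matching 'ee' starting at position 3)
LZ77 triple: (1, 2, 'a')


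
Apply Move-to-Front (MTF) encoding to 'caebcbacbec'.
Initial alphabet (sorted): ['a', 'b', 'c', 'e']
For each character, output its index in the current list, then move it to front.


MTF encoding:
'c': index 2 in ['a', 'b', 'c', 'e'] -> ['c', 'a', 'b', 'e']
'a': index 1 in ['c', 'a', 'b', 'e'] -> ['a', 'c', 'b', 'e']
'e': index 3 in ['a', 'c', 'b', 'e'] -> ['e', 'a', 'c', 'b']
'b': index 3 in ['e', 'a', 'c', 'b'] -> ['b', 'e', 'a', 'c']
'c': index 3 in ['b', 'e', 'a', 'c'] -> ['c', 'b', 'e', 'a']
'b': index 1 in ['c', 'b', 'e', 'a'] -> ['b', 'c', 'e', 'a']
'a': index 3 in ['b', 'c', 'e', 'a'] -> ['a', 'b', 'c', 'e']
'c': index 2 in ['a', 'b', 'c', 'e'] -> ['c', 'a', 'b', 'e']
'b': index 2 in ['c', 'a', 'b', 'e'] -> ['b', 'c', 'a', 'e']
'e': index 3 in ['b', 'c', 'a', 'e'] -> ['e', 'b', 'c', 'a']
'c': index 2 in ['e', 'b', 'c', 'a'] -> ['c', 'e', 'b', 'a']


Output: [2, 1, 3, 3, 3, 1, 3, 2, 2, 3, 2]
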